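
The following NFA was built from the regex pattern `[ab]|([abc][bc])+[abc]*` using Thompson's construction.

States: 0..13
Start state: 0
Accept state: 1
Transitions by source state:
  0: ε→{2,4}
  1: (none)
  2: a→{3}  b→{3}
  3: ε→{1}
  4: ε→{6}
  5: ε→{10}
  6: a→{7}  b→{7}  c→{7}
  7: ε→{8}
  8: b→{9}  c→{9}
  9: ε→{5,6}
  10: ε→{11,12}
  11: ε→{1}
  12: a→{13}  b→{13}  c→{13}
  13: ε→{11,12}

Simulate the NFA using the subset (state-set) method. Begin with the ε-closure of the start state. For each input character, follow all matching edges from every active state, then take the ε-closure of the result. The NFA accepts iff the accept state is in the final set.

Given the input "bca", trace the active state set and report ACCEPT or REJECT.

Answer: ACCEPT

Derivation:
initial (ε-close {0}): {0,2,4,6}
'b' @ 1: {1,3,7,8}  ✓accept
'c' @ 2: {1,5,6,9,10,11,12}  ✓accept
'a' @ 3: {1,7,8,11,12,13}  ✓accept
final: {1,7,8,11,12,13}; accept 1 in set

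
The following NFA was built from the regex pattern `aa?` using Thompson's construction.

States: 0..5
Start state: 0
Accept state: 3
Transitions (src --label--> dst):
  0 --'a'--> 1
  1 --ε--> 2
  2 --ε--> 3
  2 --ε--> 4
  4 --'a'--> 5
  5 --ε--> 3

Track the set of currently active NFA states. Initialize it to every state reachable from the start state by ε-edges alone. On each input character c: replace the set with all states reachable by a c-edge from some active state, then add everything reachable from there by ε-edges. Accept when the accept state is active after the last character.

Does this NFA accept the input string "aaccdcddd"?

Answer: REJECT

Steps:
S₀ = ε-closure({0}) = {0}
'a' @ 1: {1,2,3,4}  (accept∈set)
'a' @ 2: {3,5}  (accept∈set)
'c' @ 3: {}  — no active states
rest 'cdcddd' ignored (set empty)
final: {}; accept 3 not in set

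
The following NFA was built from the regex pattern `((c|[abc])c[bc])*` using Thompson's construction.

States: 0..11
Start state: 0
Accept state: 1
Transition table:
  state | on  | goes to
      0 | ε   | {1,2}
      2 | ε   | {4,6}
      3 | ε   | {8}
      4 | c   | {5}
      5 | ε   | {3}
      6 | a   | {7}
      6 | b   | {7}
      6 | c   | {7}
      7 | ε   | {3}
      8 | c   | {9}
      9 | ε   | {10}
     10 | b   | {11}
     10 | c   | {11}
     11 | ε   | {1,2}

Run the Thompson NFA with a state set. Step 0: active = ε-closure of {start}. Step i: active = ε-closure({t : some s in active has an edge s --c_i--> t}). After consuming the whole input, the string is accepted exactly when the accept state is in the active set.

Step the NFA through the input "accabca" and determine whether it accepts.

Answer: REJECT

Steps:
S₀ = ε-closure({0}) = {0,1,2,4,6}
'a' @ 1: {3,7,8}
'c' @ 2: {9,10}
'c' @ 3: {1,2,4,6,11}  (accept∈set)
'a' @ 4: {3,7,8}
'b' @ 5: {}  — no active states
rest 'ca' ignored (set empty)
after full input: {}  (accept=1 not in)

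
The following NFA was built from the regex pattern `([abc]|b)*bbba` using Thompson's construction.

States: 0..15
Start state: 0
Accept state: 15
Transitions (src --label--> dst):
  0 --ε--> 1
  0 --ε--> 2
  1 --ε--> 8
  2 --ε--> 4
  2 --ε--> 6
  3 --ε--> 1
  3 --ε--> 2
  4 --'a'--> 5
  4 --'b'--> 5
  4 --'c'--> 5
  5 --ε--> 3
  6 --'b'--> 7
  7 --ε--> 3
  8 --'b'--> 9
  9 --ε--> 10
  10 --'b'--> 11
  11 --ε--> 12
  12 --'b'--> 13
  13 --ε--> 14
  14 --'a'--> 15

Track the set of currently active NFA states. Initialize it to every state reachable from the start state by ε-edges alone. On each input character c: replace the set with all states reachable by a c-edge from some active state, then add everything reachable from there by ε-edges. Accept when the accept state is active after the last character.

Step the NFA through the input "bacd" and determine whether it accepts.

initial (ε-close {0}): {0,1,2,4,6,8}
'b' @ 1: {1,2,3,4,5,6,7,8,9,10}
'a' @ 2: {1,2,3,4,5,6,8}
'c' @ 3: {1,2,3,4,5,6,8}
'd' @ 4: {}  — dead — no transitions
final: {}; accept 15 not in set

Answer: REJECT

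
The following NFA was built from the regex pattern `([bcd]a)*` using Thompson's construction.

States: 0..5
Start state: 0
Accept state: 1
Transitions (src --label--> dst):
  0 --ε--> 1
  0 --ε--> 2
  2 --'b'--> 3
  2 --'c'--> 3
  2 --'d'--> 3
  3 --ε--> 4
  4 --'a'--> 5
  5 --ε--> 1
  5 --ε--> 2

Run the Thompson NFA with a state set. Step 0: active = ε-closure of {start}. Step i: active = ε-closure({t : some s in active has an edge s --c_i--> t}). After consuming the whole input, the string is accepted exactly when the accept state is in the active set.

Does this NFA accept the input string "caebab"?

S₀ = ε-closure({0}) = {0,1,2}
'c' @ 1: {3,4}
'a' @ 2: {1,2,5}  (accept∈set)
'e' @ 3: {}  — state set empty
rest 'bab' ignored (set empty)
final: {}; accept 1 not in set

Answer: REJECT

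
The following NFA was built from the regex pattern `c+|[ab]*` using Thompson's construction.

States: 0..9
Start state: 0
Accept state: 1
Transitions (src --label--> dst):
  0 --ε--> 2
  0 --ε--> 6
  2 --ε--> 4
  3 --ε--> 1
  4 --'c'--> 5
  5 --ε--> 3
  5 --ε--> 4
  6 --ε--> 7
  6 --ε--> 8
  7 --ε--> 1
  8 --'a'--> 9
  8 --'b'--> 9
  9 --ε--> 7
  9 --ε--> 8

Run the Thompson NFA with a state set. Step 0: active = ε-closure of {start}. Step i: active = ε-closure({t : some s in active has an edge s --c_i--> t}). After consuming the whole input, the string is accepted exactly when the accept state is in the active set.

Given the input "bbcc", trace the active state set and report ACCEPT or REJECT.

start: ε-closure({0}) = {0,1,2,4,6,7,8}
'b' @ 1: {1,7,8,9}  [accepting]
'b' @ 2: {1,7,8,9}  [accepting]
'c' @ 3: {}  — no active states
rest 'c' ignored (set empty)
end set {} — state 1 not in

Answer: REJECT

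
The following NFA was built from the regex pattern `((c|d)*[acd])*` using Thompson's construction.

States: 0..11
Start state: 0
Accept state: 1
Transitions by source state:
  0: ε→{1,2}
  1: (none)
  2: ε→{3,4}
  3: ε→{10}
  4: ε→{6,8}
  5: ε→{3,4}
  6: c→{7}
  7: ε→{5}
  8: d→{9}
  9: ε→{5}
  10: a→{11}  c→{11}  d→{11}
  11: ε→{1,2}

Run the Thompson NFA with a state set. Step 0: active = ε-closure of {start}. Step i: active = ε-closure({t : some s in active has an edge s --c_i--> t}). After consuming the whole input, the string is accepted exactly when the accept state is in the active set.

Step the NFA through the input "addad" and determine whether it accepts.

S₀ = ε-closure({0}) = {0,1,2,3,4,6,8,10}
'a' @ 1: {1,2,3,4,6,8,10,11}  ✓accept
'd' @ 2: {1,2,3,4,5,6,8,9,10,11}  ✓accept
'd' @ 3: {1,2,3,4,5,6,8,9,10,11}  ✓accept
'a' @ 4: {1,2,3,4,6,8,10,11}  ✓accept
'd' @ 5: {1,2,3,4,5,6,8,9,10,11}  ✓accept
final: {1,2,3,4,5,6,8,9,10,11}; accept 1 in set

Answer: ACCEPT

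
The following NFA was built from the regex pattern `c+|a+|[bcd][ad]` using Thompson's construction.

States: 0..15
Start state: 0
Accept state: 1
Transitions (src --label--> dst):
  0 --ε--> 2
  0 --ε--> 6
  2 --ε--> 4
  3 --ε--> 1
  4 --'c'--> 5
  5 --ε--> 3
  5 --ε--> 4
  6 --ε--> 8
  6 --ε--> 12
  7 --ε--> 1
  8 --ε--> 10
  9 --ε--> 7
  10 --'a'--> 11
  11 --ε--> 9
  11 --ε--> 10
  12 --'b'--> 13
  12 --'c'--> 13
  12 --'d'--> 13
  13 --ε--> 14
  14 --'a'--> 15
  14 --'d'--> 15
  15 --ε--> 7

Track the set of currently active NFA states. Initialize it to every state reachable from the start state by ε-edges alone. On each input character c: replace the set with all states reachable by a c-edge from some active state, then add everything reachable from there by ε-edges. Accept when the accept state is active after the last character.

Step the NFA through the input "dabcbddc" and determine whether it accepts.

Answer: REJECT

Trace:
initial (ε-close {0}): {0,2,4,6,8,10,12}
'd' @ 1: {13,14}
'a' @ 2: {1,7,15}  ✓accept
'b' @ 3: {}  — state set empty
rest 'cbddc' ignored (set empty)
end set {} — state 1 not in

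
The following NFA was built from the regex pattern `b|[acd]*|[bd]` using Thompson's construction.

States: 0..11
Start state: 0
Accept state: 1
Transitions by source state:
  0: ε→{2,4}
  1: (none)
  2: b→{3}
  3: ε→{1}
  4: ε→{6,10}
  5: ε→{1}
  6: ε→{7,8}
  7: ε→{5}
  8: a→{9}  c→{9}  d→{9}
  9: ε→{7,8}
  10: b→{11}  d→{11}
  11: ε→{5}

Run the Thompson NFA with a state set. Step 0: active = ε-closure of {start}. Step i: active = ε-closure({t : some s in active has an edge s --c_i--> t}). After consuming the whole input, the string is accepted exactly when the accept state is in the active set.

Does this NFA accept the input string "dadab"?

start: ε-closure({0}) = {0,1,2,4,5,6,7,8,10}
'd' @ 1: {1,5,7,8,9,11}  (accept∈set)
'a' @ 2: {1,5,7,8,9}  (accept∈set)
'd' @ 3: {1,5,7,8,9}  (accept∈set)
'a' @ 4: {1,5,7,8,9}  (accept∈set)
'b' @ 5: {}  — no active states
final: {}; accept 1 not in set

Answer: REJECT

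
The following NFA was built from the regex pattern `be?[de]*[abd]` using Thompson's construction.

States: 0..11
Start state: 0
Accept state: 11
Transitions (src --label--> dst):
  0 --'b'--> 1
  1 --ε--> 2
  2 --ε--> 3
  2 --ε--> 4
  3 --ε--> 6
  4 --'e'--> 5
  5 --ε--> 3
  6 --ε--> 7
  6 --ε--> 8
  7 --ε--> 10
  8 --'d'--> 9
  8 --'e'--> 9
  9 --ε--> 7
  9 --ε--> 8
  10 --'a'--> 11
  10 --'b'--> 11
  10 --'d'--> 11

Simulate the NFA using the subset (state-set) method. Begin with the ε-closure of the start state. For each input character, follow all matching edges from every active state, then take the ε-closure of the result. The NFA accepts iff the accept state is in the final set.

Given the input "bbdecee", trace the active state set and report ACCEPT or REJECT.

Answer: REJECT

Steps:
S₀ = ε-closure({0}) = {0}
'b' @ 1: {1,2,3,4,6,7,8,10}
'b' @ 2: {11}  [accepting]
'd' @ 3: {}  — state set empty
rest 'ecee' ignored (set empty)
final: {}; accept 11 not in set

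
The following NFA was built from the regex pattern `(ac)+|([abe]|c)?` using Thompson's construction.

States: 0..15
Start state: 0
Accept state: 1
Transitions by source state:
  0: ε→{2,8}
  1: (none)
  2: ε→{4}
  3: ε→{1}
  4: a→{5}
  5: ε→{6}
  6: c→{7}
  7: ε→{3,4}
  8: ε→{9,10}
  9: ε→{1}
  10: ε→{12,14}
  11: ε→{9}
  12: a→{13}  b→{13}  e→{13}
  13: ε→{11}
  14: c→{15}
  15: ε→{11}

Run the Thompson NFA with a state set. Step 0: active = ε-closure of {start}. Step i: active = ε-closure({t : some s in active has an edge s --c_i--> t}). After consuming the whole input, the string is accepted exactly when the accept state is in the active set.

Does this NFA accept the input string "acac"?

S₀ = ε-closure({0}) = {0,1,2,4,8,9,10,12,14}
'a' @ 1: {1,5,6,9,11,13}  (accept∈set)
'c' @ 2: {1,3,4,7}  (accept∈set)
'a' @ 3: {5,6}
'c' @ 4: {1,3,4,7}  (accept∈set)
after full input: {1,3,4,7}  (accept=1 in)

Answer: ACCEPT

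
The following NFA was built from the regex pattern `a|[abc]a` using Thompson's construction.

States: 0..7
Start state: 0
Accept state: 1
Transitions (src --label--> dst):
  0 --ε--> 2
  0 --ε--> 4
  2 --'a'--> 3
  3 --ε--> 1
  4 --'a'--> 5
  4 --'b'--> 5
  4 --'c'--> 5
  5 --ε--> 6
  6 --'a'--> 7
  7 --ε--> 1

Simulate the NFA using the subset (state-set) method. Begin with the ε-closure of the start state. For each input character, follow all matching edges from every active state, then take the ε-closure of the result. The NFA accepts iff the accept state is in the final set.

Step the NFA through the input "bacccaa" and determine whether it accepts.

Answer: REJECT

Derivation:
start: ε-closure({0}) = {0,2,4}
'b' @ 1: {5,6}
'a' @ 2: {1,7}  [accepting]
'c' @ 3: {}  — state set empty
rest 'ccaa' ignored (set empty)
after full input: {}  (accept=1 not in)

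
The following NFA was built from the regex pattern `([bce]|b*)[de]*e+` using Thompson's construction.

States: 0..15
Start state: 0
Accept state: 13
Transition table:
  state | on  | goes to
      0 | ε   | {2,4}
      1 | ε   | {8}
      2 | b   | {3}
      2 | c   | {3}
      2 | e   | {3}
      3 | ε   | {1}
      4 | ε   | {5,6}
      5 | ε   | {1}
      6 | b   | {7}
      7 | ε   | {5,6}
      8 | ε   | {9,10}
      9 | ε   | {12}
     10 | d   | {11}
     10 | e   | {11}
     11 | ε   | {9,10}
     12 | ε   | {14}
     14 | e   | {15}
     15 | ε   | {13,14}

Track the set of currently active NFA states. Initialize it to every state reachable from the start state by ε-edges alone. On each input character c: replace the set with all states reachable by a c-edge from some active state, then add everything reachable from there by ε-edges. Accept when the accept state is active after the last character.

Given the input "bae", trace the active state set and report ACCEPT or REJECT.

initial (ε-close {0}): {0,1,2,4,5,6,8,9,10,12,14}
'b' @ 1: {1,3,5,6,7,8,9,10,12,14}
'a' @ 2: {}  — no active states
rest 'e' ignored (set empty)
final: {}; accept 13 not in set

Answer: REJECT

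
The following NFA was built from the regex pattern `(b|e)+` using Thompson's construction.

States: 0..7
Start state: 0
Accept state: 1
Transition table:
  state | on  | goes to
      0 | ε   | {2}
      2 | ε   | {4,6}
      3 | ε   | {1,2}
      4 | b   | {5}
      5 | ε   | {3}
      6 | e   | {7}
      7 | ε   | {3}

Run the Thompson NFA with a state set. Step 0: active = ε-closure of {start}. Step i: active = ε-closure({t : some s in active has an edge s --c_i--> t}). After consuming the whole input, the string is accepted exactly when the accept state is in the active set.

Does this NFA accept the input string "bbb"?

S₀ = ε-closure({0}) = {0,2,4,6}
'b' @ 1: {1,2,3,4,5,6}  ✓accept
'b' @ 2: {1,2,3,4,5,6}  ✓accept
'b' @ 3: {1,2,3,4,5,6}  ✓accept
final: {1,2,3,4,5,6}; accept 1 in set

Answer: ACCEPT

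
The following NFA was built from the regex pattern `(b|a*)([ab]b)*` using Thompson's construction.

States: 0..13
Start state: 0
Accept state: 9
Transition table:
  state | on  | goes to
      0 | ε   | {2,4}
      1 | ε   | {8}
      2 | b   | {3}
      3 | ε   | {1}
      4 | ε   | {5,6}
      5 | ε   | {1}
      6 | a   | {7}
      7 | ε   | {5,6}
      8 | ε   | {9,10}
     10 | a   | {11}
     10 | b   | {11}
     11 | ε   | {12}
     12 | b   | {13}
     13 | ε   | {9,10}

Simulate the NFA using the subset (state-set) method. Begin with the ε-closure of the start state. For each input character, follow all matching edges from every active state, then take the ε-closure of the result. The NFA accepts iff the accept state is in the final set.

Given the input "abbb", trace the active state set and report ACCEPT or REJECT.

Answer: ACCEPT

Trace:
S₀ = ε-closure({0}) = {0,1,2,4,5,6,8,9,10}
'a' @ 1: {1,5,6,7,8,9,10,11,12}  [accepting]
'b' @ 2: {9,10,11,12,13}  [accepting]
'b' @ 3: {9,10,11,12,13}  [accepting]
'b' @ 4: {9,10,11,12,13}  [accepting]
after full input: {9,10,11,12,13}  (accept=9 in)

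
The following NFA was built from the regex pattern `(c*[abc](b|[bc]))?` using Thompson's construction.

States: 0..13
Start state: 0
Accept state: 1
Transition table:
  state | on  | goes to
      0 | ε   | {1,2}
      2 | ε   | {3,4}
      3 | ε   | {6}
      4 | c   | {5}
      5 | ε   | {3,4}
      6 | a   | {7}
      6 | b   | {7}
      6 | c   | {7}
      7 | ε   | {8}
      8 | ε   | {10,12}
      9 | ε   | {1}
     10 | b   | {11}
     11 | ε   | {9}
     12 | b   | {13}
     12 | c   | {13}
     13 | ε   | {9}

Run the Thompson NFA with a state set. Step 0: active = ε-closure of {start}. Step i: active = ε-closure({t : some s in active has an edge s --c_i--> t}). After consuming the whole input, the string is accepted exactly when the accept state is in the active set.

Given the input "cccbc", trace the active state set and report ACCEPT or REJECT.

start: ε-closure({0}) = {0,1,2,3,4,6}
'c' @ 1: {3,4,5,6,7,8,10,12}
'c' @ 2: {1,3,4,5,6,7,8,9,10,12,13}  [accepting]
'c' @ 3: {1,3,4,5,6,7,8,9,10,12,13}  [accepting]
'b' @ 4: {1,7,8,9,10,11,12,13}  [accepting]
'c' @ 5: {1,9,13}  [accepting]
after full input: {1,9,13}  (accept=1 in)

Answer: ACCEPT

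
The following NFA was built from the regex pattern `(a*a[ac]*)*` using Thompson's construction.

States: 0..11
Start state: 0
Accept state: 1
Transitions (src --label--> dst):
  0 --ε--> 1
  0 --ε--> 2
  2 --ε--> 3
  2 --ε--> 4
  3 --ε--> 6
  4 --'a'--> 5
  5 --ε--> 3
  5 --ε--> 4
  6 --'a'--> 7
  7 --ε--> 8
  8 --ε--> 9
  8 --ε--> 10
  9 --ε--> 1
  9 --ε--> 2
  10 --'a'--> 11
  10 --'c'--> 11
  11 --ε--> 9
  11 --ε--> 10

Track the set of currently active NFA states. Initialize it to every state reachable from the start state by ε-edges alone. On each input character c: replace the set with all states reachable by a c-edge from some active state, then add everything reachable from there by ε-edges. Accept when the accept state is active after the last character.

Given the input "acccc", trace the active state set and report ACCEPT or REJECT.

initial (ε-close {0}): {0,1,2,3,4,6}
'a' @ 1: {1,2,3,4,5,6,7,8,9,10}  (accept∈set)
'c' @ 2: {1,2,3,4,6,9,10,11}  (accept∈set)
'c' @ 3: {1,2,3,4,6,9,10,11}  (accept∈set)
'c' @ 4: {1,2,3,4,6,9,10,11}  (accept∈set)
'c' @ 5: {1,2,3,4,6,9,10,11}  (accept∈set)
final: {1,2,3,4,6,9,10,11}; accept 1 in set

Answer: ACCEPT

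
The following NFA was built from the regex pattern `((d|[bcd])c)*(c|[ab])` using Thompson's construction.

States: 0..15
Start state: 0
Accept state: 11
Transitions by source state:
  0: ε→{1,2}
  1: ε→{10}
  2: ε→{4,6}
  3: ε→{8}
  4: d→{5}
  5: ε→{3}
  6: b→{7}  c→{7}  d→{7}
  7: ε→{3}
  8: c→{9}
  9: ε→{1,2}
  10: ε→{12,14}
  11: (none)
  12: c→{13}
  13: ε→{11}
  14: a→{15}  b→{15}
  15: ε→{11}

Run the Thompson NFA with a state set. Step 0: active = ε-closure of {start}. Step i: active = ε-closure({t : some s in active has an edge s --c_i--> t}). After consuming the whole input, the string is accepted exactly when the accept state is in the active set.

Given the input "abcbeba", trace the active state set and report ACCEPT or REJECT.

initial (ε-close {0}): {0,1,2,4,6,10,12,14}
'a' @ 1: {11,15}  ✓accept
'b' @ 2: {}  — state set empty
rest 'cbeba' ignored (set empty)
final: {}; accept 11 not in set

Answer: REJECT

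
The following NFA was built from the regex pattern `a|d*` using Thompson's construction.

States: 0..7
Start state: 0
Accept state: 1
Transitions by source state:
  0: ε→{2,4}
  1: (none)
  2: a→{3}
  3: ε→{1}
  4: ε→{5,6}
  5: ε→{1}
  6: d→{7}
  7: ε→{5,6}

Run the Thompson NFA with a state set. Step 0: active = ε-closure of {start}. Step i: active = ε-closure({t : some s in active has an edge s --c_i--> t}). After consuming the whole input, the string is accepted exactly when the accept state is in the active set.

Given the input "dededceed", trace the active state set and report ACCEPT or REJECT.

Answer: REJECT

Trace:
start: ε-closure({0}) = {0,1,2,4,5,6}
'd' @ 1: {1,5,6,7}  ✓accept
'e' @ 2: {}  — no active states
rest 'dedceed' ignored (set empty)
end set {} — state 1 not in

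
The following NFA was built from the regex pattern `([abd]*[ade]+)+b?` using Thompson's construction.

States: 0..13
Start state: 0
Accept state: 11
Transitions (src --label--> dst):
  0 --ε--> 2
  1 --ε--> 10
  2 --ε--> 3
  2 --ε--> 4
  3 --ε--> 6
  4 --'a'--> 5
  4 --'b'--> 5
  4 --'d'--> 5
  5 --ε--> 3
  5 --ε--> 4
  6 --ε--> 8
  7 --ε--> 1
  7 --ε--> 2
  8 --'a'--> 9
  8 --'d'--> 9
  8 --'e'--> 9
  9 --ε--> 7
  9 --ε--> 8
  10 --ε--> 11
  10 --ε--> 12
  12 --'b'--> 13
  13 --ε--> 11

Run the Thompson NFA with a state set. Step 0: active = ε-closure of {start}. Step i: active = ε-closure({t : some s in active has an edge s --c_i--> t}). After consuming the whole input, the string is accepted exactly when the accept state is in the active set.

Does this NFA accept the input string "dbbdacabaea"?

start: ε-closure({0}) = {0,2,3,4,6,8}
'd' @ 1: {1,2,3,4,5,6,7,8,9,10,11,12}  [accepting]
'b' @ 2: {3,4,5,6,8,11,13}  [accepting]
'b' @ 3: {3,4,5,6,8}
'd' @ 4: {1,2,3,4,5,6,7,8,9,10,11,12}  [accepting]
'a' @ 5: {1,2,3,4,5,6,7,8,9,10,11,12}  [accepting]
'c' @ 6: {}  — no active states
rest 'abaea' ignored (set empty)
end set {} — state 11 not in

Answer: REJECT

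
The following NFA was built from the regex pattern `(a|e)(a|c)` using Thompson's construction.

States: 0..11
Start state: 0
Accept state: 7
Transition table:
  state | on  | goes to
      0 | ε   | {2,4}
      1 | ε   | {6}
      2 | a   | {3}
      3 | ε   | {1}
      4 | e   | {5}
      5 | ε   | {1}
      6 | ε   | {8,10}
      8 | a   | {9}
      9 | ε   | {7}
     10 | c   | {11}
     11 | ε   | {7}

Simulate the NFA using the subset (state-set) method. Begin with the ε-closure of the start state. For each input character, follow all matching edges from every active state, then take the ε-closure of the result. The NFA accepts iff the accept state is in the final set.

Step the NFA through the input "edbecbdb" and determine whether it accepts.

Answer: REJECT

Steps:
start: ε-closure({0}) = {0,2,4}
'e' @ 1: {1,5,6,8,10}
'd' @ 2: {}  — no active states
rest 'becbdb' ignored (set empty)
after full input: {}  (accept=7 not in)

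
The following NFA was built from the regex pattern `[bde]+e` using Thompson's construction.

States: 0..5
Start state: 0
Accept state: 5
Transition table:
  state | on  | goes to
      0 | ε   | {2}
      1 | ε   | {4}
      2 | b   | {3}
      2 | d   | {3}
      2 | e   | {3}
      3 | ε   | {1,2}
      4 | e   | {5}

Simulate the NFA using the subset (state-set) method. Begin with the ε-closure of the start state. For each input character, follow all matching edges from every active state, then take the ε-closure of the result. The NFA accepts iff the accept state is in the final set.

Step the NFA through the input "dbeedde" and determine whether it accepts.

Answer: ACCEPT

Derivation:
initial (ε-close {0}): {0,2}
'd' @ 1: {1,2,3,4}
'b' @ 2: {1,2,3,4}
'e' @ 3: {1,2,3,4,5}  [accepting]
'e' @ 4: {1,2,3,4,5}  [accepting]
'd' @ 5: {1,2,3,4}
'd' @ 6: {1,2,3,4}
'e' @ 7: {1,2,3,4,5}  [accepting]
after full input: {1,2,3,4,5}  (accept=5 in)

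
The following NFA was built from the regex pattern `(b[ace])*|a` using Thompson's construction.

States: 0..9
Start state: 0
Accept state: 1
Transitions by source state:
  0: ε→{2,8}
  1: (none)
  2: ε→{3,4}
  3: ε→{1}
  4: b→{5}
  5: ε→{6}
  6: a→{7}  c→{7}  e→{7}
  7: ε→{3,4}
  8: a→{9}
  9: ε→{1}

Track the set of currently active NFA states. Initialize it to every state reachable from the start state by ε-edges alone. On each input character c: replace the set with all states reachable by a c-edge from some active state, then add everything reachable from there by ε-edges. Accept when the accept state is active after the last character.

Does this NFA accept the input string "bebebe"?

Answer: ACCEPT

Steps:
initial (ε-close {0}): {0,1,2,3,4,8}
'b' @ 1: {5,6}
'e' @ 2: {1,3,4,7}  ✓accept
'b' @ 3: {5,6}
'e' @ 4: {1,3,4,7}  ✓accept
'b' @ 5: {5,6}
'e' @ 6: {1,3,4,7}  ✓accept
final: {1,3,4,7}; accept 1 in set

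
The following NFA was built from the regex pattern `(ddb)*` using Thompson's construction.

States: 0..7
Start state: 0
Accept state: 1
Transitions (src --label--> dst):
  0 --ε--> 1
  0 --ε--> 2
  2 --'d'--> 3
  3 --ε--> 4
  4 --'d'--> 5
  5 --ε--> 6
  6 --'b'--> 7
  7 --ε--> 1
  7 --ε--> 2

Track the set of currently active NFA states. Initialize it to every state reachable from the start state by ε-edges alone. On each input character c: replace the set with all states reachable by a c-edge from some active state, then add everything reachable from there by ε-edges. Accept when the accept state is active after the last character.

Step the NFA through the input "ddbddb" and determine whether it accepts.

start: ε-closure({0}) = {0,1,2}
'd' @ 1: {3,4}
'd' @ 2: {5,6}
'b' @ 3: {1,2,7}  ✓accept
'd' @ 4: {3,4}
'd' @ 5: {5,6}
'b' @ 6: {1,2,7}  ✓accept
end set {1,2,7} — state 1 in

Answer: ACCEPT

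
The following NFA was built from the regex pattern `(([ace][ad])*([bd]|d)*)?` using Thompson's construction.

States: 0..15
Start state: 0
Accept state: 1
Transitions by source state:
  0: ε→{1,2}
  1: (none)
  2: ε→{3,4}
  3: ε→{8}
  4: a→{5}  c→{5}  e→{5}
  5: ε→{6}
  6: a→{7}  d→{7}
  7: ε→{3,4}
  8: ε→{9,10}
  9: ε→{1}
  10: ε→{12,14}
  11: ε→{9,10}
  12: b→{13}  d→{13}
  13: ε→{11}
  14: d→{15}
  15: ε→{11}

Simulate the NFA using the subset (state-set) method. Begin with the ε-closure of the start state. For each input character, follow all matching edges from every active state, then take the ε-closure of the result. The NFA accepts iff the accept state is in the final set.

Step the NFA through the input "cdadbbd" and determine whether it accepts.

S₀ = ε-closure({0}) = {0,1,2,3,4,8,9,10,12,14}
'c' @ 1: {5,6}
'd' @ 2: {1,3,4,7,8,9,10,12,14}  (accept∈set)
'a' @ 3: {5,6}
'd' @ 4: {1,3,4,7,8,9,10,12,14}  (accept∈set)
'b' @ 5: {1,9,10,11,12,13,14}  (accept∈set)
'b' @ 6: {1,9,10,11,12,13,14}  (accept∈set)
'd' @ 7: {1,9,10,11,12,13,14,15}  (accept∈set)
after full input: {1,9,10,11,12,13,14,15}  (accept=1 in)

Answer: ACCEPT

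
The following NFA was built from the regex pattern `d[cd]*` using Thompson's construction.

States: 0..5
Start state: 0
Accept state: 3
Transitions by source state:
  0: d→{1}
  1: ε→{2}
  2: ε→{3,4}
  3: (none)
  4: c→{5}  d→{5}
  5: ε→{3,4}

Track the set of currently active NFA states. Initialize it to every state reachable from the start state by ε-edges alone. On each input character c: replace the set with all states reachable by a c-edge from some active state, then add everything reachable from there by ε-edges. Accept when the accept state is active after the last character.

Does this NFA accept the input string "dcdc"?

Answer: ACCEPT

Derivation:
initial (ε-close {0}): {0}
'd' @ 1: {1,2,3,4}  [accepting]
'c' @ 2: {3,4,5}  [accepting]
'd' @ 3: {3,4,5}  [accepting]
'c' @ 4: {3,4,5}  [accepting]
final: {3,4,5}; accept 3 in set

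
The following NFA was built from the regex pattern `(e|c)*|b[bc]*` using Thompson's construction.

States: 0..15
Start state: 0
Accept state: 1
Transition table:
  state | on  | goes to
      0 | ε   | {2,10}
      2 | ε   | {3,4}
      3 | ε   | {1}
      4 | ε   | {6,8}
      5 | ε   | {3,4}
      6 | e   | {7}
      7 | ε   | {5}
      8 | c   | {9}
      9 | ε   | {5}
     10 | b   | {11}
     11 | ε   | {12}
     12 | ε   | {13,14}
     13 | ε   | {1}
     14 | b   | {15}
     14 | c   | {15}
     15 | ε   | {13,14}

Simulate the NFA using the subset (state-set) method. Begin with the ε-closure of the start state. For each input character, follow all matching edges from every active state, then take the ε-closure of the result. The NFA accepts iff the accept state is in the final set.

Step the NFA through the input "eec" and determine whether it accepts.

start: ε-closure({0}) = {0,1,2,3,4,6,8,10}
'e' @ 1: {1,3,4,5,6,7,8}  (accept∈set)
'e' @ 2: {1,3,4,5,6,7,8}  (accept∈set)
'c' @ 3: {1,3,4,5,6,8,9}  (accept∈set)
after full input: {1,3,4,5,6,8,9}  (accept=1 in)

Answer: ACCEPT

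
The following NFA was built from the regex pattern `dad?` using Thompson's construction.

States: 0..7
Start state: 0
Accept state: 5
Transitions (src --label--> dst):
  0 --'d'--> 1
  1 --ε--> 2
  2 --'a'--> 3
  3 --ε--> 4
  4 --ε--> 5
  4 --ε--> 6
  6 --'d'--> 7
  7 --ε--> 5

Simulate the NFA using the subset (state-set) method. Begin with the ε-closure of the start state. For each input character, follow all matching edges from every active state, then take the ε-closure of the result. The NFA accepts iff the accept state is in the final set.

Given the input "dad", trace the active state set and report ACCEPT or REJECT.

S₀ = ε-closure({0}) = {0}
'd' @ 1: {1,2}
'a' @ 2: {3,4,5,6}  (accept∈set)
'd' @ 3: {5,7}  (accept∈set)
final: {5,7}; accept 5 in set

Answer: ACCEPT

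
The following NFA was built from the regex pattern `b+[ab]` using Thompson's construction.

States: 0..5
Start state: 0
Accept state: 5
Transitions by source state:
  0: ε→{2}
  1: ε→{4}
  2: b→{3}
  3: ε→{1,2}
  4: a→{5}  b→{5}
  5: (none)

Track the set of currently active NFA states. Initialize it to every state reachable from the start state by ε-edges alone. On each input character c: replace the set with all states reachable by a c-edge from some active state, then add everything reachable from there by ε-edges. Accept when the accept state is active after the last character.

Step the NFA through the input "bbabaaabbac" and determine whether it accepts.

Answer: REJECT

Derivation:
initial (ε-close {0}): {0,2}
'b' @ 1: {1,2,3,4}
'b' @ 2: {1,2,3,4,5}  ✓accept
'a' @ 3: {5}  ✓accept
'b' @ 4: {}  — state set empty
rest 'aaabbac' ignored (set empty)
after full input: {}  (accept=5 not in)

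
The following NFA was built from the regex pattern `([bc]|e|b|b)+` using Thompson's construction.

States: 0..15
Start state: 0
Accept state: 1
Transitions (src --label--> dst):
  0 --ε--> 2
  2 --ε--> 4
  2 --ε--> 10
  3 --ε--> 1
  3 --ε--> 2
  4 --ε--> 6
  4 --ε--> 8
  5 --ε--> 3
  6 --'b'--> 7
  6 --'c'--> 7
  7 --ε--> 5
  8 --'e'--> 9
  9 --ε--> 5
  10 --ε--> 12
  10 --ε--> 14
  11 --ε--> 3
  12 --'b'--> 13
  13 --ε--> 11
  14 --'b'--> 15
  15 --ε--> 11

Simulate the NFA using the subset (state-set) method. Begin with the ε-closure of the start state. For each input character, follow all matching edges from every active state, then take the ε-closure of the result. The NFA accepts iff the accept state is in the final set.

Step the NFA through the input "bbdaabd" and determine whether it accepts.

S₀ = ε-closure({0}) = {0,2,4,6,8,10,12,14}
'b' @ 1: {1,2,3,4,5,6,7,8,10,11,12,13,14,15}  [accepting]
'b' @ 2: {1,2,3,4,5,6,7,8,10,11,12,13,14,15}  [accepting]
'd' @ 3: {}  — state set empty
rest 'aabd' ignored (set empty)
final: {}; accept 1 not in set

Answer: REJECT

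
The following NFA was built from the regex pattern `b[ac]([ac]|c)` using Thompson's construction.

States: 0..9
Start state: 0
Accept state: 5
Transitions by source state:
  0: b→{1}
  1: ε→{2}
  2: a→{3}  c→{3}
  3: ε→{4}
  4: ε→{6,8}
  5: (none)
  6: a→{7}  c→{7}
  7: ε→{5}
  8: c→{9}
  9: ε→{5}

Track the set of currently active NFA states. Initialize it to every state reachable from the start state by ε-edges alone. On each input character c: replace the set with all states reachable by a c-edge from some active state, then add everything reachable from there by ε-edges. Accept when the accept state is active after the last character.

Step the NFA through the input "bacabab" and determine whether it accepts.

S₀ = ε-closure({0}) = {0}
'b' @ 1: {1,2}
'a' @ 2: {3,4,6,8}
'c' @ 3: {5,7,9}  ✓accept
'a' @ 4: {}  — state set empty
rest 'bab' ignored (set empty)
end set {} — state 5 not in

Answer: REJECT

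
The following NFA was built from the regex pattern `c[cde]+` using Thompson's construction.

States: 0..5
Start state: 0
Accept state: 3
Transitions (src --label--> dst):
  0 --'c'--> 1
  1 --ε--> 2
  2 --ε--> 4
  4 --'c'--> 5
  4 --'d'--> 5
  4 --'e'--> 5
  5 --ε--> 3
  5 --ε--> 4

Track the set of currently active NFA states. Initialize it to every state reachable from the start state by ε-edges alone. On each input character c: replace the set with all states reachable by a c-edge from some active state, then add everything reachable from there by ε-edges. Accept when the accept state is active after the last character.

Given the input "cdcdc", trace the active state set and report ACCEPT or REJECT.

Answer: ACCEPT

Steps:
initial (ε-close {0}): {0}
'c' @ 1: {1,2,4}
'd' @ 2: {3,4,5}  [accepting]
'c' @ 3: {3,4,5}  [accepting]
'd' @ 4: {3,4,5}  [accepting]
'c' @ 5: {3,4,5}  [accepting]
end set {3,4,5} — state 3 in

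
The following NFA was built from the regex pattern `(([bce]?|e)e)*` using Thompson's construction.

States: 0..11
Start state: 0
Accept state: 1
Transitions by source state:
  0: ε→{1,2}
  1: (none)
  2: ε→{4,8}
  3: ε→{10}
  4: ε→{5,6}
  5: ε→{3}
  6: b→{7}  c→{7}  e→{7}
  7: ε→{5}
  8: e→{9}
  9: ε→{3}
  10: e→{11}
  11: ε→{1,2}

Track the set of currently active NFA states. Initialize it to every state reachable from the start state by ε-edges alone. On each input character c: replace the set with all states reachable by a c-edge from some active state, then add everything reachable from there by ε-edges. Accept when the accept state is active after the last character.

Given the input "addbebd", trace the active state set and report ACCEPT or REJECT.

Answer: REJECT

Trace:
start: ε-closure({0}) = {0,1,2,3,4,5,6,8,10}
'a' @ 1: {}  — no active states
rest 'ddbebd' ignored (set empty)
after full input: {}  (accept=1 not in)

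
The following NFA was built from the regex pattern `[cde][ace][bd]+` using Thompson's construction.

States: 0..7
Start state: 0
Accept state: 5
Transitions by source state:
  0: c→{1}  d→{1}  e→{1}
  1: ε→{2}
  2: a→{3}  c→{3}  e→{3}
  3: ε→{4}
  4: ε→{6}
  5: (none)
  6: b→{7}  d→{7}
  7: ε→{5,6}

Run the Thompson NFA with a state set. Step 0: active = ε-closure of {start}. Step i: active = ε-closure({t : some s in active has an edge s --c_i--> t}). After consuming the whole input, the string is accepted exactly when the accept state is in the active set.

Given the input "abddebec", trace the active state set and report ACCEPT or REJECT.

S₀ = ε-closure({0}) = {0}
'a' @ 1: {}  — no active states
rest 'bddebec' ignored (set empty)
final: {}; accept 5 not in set

Answer: REJECT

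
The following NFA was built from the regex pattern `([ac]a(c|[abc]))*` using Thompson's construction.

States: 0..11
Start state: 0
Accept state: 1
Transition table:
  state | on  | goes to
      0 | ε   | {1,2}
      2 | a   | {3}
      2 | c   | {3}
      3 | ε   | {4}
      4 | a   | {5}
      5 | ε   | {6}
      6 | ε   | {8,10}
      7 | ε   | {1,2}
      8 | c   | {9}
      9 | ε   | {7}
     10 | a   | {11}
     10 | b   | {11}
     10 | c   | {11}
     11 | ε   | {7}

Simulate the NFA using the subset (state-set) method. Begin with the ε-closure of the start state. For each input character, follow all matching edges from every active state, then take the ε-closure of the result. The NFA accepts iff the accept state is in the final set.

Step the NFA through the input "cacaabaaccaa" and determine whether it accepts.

initial (ε-close {0}): {0,1,2}
'c' @ 1: {3,4}
'a' @ 2: {5,6,8,10}
'c' @ 3: {1,2,7,9,11}  ✓accept
'a' @ 4: {3,4}
'a' @ 5: {5,6,8,10}
'b' @ 6: {1,2,7,11}  ✓accept
'a' @ 7: {3,4}
'a' @ 8: {5,6,8,10}
'c' @ 9: {1,2,7,9,11}  ✓accept
'c' @ 10: {3,4}
'a' @ 11: {5,6,8,10}
'a' @ 12: {1,2,7,11}  ✓accept
final: {1,2,7,11}; accept 1 in set

Answer: ACCEPT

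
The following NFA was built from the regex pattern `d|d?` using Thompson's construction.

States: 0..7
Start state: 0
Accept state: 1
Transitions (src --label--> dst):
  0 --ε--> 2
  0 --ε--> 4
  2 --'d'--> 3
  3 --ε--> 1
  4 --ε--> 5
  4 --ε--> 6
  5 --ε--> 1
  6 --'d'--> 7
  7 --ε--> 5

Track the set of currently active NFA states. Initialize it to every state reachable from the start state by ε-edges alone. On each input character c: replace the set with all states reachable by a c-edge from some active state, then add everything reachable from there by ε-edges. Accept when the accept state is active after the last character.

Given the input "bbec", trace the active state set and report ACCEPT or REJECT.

Answer: REJECT

Derivation:
initial (ε-close {0}): {0,1,2,4,5,6}
'b' @ 1: {}  — dead — no transitions
rest 'bec' ignored (set empty)
final: {}; accept 1 not in set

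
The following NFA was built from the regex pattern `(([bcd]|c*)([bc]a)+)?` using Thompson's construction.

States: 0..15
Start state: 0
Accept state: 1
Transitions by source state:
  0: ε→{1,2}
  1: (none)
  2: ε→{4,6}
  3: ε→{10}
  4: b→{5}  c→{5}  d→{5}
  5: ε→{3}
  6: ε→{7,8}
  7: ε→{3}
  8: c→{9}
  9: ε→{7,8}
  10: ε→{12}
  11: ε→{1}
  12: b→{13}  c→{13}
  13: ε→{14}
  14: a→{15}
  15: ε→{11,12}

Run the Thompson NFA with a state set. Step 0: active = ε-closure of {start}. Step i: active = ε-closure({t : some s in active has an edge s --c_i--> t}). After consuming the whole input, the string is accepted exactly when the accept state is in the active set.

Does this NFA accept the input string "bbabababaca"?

Answer: ACCEPT

Derivation:
initial (ε-close {0}): {0,1,2,3,4,6,7,8,10,12}
'b' @ 1: {3,5,10,12,13,14}
'b' @ 2: {13,14}
'a' @ 3: {1,11,12,15}  (accept∈set)
'b' @ 4: {13,14}
'a' @ 5: {1,11,12,15}  (accept∈set)
'b' @ 6: {13,14}
'a' @ 7: {1,11,12,15}  (accept∈set)
'b' @ 8: {13,14}
'a' @ 9: {1,11,12,15}  (accept∈set)
'c' @ 10: {13,14}
'a' @ 11: {1,11,12,15}  (accept∈set)
end set {1,11,12,15} — state 1 in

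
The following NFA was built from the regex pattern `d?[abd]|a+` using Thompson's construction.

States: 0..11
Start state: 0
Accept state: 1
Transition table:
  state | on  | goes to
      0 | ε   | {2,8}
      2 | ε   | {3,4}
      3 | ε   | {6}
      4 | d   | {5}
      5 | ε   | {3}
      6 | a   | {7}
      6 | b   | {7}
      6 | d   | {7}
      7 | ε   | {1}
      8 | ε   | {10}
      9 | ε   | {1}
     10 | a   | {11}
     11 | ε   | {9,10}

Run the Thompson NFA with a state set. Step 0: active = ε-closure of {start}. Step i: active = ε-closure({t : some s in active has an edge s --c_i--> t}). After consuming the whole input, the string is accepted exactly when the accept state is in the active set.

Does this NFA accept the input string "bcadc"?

Answer: REJECT

Trace:
start: ε-closure({0}) = {0,2,3,4,6,8,10}
'b' @ 1: {1,7}  ✓accept
'c' @ 2: {}  — dead — no transitions
rest 'adc' ignored (set empty)
final: {}; accept 1 not in set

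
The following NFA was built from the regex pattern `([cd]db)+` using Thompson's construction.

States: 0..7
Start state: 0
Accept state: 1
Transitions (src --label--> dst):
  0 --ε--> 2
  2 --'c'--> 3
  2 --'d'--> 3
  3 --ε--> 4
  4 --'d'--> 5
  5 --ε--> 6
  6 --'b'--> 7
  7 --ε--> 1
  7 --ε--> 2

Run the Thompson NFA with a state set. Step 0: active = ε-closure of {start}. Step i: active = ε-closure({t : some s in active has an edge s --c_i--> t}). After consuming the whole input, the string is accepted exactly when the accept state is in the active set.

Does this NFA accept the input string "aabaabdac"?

S₀ = ε-closure({0}) = {0,2}
'a' @ 1: {}  — dead — no transitions
rest 'abaabdac' ignored (set empty)
end set {} — state 1 not in

Answer: REJECT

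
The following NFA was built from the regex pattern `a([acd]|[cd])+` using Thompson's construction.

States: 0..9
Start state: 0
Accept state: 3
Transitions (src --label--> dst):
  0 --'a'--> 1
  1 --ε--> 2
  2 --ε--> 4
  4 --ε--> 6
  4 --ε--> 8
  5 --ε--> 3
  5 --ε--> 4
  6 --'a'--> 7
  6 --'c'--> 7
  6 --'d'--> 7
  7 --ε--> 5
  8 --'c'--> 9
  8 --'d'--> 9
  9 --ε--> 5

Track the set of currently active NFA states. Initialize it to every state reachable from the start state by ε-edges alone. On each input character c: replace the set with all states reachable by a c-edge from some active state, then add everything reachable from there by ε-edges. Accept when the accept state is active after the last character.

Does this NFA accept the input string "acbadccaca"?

initial (ε-close {0}): {0}
'a' @ 1: {1,2,4,6,8}
'c' @ 2: {3,4,5,6,7,8,9}  (accept∈set)
'b' @ 3: {}  — no active states
rest 'adccaca' ignored (set empty)
after full input: {}  (accept=3 not in)

Answer: REJECT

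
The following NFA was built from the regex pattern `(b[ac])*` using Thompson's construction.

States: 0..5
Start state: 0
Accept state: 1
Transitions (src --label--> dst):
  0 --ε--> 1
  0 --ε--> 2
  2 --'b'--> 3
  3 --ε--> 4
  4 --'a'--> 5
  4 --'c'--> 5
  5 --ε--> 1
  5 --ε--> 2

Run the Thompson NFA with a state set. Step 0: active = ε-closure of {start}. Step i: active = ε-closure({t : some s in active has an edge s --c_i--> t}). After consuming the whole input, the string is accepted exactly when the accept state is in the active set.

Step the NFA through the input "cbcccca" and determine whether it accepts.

initial (ε-close {0}): {0,1,2}
'c' @ 1: {}  — state set empty
rest 'bcccca' ignored (set empty)
final: {}; accept 1 not in set

Answer: REJECT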